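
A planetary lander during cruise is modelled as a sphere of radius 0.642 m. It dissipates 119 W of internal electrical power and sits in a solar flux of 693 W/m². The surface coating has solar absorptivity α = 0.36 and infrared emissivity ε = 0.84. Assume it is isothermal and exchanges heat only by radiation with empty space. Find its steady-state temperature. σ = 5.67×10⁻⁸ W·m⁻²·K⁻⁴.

T ≈ 206 K

At steady state, absorbed solar power + internal power = radiated power.
Absorbed: α·S·A_cross = 0.36·693·1.295 = 323.0 W (cross-section πr²).
Total input = 323.0 + 119 = 442.0 W.
Radiated: εσ·A_surf·T⁴ with A_surf = 4πr² = 5.179 m².
T⁴ = 442.0/(0.84·5.67×10⁻⁸·5.179) = 1.792×10⁹ K⁴.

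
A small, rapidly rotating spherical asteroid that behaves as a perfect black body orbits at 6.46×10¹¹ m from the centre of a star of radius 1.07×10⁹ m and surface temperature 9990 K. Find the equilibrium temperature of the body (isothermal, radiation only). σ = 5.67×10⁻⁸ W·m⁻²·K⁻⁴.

T ≈ 287 K

The star's surface emits σT_*⁴; at distance d the flux is S = σT_*⁴(R_*/d)².
S = 5.67×10⁻⁸·(9990)⁴·(1.07×10⁹/6.46×10¹¹)² = 1549 W/m².
For an isothermal sphere T⁴ = (1−a)S/(4σ) = 6.831×10⁹ K⁴.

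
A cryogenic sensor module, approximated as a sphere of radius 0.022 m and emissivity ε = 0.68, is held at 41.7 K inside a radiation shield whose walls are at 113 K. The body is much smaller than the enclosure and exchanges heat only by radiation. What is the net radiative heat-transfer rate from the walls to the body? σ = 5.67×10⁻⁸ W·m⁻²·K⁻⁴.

P_net ≈ 0.0375 W

For a small grey body in a large enclosure: P_net = εσA(T_body⁴ − T_wall⁴).
A = 4πr² = 0.006082 m²; T_body⁴ − T_wall⁴ = 3.024×10⁶ − 1.630×10⁸ = -1.600×10⁸ K⁴.
|P_net| = 0.68·5.67×10⁻⁸·0.006082·1.600×10⁸.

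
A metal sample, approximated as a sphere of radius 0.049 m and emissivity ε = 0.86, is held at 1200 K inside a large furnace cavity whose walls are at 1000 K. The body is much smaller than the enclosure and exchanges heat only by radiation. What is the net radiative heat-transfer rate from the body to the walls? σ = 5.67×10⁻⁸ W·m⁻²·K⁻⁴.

For a small grey body in a large enclosure: P_net = εσA(T_body⁴ − T_wall⁴).
A = 4πr² = 0.03017 m²; T_body⁴ − T_wall⁴ = 2.074×10¹² − 1.000×10¹² = 1.074×10¹² K⁴.
|P_net| = 0.86·5.67×10⁻⁸·0.03017·1.074×10¹².

P_net ≈ 1580 W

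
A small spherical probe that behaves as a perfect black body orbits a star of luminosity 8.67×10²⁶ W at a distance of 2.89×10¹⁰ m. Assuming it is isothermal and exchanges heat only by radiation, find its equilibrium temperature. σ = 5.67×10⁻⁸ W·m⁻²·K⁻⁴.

First find the stellar flux at distance d: S = L/(4πd²) = 8.67×10²⁶/(4π·(2.89×10¹⁰)²) = 82610 W/m².
For an isothermal sphere, absorbed (1−a)S·πr² = emitted σ·4πr²·T⁴, so T⁴ = (1−a)S/(4σ).
T⁴ = 1.00·82610/(4·5.67×10⁻⁸) = 3.642×10¹¹ K⁴.

T ≈ 777 K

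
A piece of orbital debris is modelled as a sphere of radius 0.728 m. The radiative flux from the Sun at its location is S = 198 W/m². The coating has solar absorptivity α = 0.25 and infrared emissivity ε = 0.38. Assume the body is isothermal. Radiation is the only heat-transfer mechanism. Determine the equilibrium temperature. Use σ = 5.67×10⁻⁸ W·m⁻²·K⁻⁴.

T ≈ 155 K

At equilibrium, absorbed power = emitted power.
Absorbing cross-section = πr² = 1.665 m²; emitting surface = 4πr² = 6.660 m² (ratio 4).
αS·A_cross = εσ·A_surf·T⁴  ⇒  T⁴ = αS/(ε·4σ).
T⁴ = 0.250·198/(0.38·4·5.67×10⁻⁸) = 5.744×10⁸ K⁴.
T = (5.744×10⁸)^(1/4).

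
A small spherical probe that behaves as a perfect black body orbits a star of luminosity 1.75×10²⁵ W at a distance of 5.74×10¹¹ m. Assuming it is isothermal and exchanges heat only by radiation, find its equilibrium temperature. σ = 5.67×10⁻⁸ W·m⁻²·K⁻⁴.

First find the stellar flux at distance d: S = L/(4πd²) = 1.75×10²⁵/(4π·(5.74×10¹¹)²) = 4.227 W/m².
For an isothermal sphere, absorbed (1−a)S·πr² = emitted σ·4πr²·T⁴, so T⁴ = (1−a)S/(4σ).
T⁴ = 1.00·4.227/(4·5.67×10⁻⁸) = 1.864×10⁷ K⁴.

T ≈ 65.7 K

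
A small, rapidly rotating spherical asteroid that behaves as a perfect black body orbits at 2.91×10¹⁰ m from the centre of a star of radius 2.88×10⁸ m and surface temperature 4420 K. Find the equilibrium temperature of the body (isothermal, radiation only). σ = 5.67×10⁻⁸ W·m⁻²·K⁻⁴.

The star's surface emits σT_*⁴; at distance d the flux is S = σT_*⁴(R_*/d)².
S = 5.67×10⁻⁸·(4420)⁴·(2.88×10⁸/2.91×10¹⁰)² = 2120 W/m².
For an isothermal sphere T⁴ = (1−a)S/(4σ) = 9.346×10⁹ K⁴.

T ≈ 311 K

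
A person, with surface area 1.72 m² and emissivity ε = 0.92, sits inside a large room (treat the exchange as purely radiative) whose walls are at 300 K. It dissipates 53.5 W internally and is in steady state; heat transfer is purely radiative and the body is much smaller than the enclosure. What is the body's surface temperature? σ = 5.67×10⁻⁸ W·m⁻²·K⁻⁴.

For a small grey body in a large enclosure, net radiated power = εσA(T⁴ − T_w⁴).
Steady state: P = εσA(T⁴ − T_w⁴) with A = 1.72 m².
T⁴ = P/(εσA) + T_w⁴ = 53.5/(0.92·5.67×10⁻⁸·1.720) + (300)⁴
    = 5.963×10⁸ + 8.100×10⁹ = 8.696×10⁹ K⁴.

T ≈ 305 K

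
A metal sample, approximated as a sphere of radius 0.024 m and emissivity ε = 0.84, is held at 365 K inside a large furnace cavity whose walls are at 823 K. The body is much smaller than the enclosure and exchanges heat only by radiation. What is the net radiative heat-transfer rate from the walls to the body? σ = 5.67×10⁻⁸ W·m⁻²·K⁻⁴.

P_net ≈ 152 W

For a small grey body in a large enclosure: P_net = εσA(T_body⁴ − T_wall⁴).
A = 4πr² = 0.007238 m²; T_body⁴ − T_wall⁴ = 1.775×10¹⁰ − 4.588×10¹¹ = -4.410×10¹¹ K⁴.
|P_net| = 0.84·5.67×10⁻⁸·0.007238·4.410×10¹¹.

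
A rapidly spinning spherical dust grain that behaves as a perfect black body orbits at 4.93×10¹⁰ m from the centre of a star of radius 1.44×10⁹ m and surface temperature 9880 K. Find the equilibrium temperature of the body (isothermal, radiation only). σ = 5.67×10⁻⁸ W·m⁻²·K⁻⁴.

T ≈ 1190 K

The star's surface emits σT_*⁴; at distance d the flux is S = σT_*⁴(R_*/d)².
S = 5.67×10⁻⁸·(9880)⁴·(1.44×10⁹/4.93×10¹⁰)² = 4.609×10⁵ W/m².
For an isothermal sphere T⁴ = (1−a)S/(4σ) = 2.032×10¹² K⁴.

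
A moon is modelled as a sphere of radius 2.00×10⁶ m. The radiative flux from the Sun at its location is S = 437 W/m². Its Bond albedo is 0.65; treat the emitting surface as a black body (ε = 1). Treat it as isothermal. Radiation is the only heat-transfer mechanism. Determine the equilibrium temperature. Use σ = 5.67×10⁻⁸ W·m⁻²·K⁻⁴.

At equilibrium, absorbed power = emitted power.
Absorbing cross-section = πr² = 1.257×10¹³ m²; emitting surface = 4πr² = 5.027×10¹³ m² (ratio 4).
(1−a)S·A_cross = εσ·A_surf·T⁴  ⇒  T⁴ = (1−a)S/(4σ).
T⁴ = 0.350·437/(4·5.67×10⁻⁸) = 6.744×10⁸ K⁴.
T = (6.744×10⁸)^(1/4).

T ≈ 161 K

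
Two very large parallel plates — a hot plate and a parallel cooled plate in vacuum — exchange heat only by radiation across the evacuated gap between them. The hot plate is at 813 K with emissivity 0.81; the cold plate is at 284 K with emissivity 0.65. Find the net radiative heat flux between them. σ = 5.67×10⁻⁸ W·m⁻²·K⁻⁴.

q ≈ 13800 W/m²

For two infinite grey parallel plates, q = σ(T₁⁴ − T₂⁴)/(1/ε₁ + 1/ε₂ − 1).
T₁⁴ − T₂⁴ = 4.369×10¹¹ − 6.505×10⁹ = 4.304×10¹¹ K⁴.
1/ε₁ + 1/ε₂ − 1 = 1.235 + 1.538 − 1 = 1.773.
q = 5.67×10⁻⁸ × 4.304×10¹¹ / 1.773.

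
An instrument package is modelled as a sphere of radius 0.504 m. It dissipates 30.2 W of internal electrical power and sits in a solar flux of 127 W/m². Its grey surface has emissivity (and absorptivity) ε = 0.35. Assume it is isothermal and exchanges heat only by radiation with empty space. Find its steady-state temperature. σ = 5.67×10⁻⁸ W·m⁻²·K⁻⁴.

At steady state, absorbed solar power + internal power = radiated power.
Absorbed: α·S·A_cross = 0.35·127·0.7980 = 35.47 W (cross-section πr²).
Total input = 35.47 + 30.2 = 65.67 W.
Radiated: εσ·A_surf·T⁴ with A_surf = 4πr² = 3.192 m².
T⁴ = 65.67/(0.35·5.67×10⁻⁸·3.192) = 1.037×10⁹ K⁴.

T ≈ 179 K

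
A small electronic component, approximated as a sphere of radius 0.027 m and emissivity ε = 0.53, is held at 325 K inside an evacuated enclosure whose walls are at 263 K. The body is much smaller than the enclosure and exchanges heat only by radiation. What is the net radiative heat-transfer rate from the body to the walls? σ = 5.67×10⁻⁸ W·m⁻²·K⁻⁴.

P_net ≈ 1.75 W

For a small grey body in a large enclosure: P_net = εσA(T_body⁴ − T_wall⁴).
A = 4πr² = 0.009161 m²; T_body⁴ − T_wall⁴ = 1.116×10¹⁰ − 4.784×10⁹ = 6.372×10⁹ K⁴.
|P_net| = 0.53·5.67×10⁻⁸·0.009161·6.372×10⁹.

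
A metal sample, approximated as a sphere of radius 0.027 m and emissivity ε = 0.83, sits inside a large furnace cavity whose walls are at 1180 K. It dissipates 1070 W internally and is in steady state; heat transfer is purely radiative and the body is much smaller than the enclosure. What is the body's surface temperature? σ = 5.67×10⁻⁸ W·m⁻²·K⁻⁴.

For a small grey body in a large enclosure, net radiated power = εσA(T⁴ − T_w⁴).
Steady state: P = εσA(T⁴ − T_w⁴) with A = 4πr² = 0.009161 m².
T⁴ = P/(εσA) + T_w⁴ = 1070/(0.83·5.67×10⁻⁸·0.009161) + (1180)⁴
    = 2.482×10¹² + 1.939×10¹² = 4.421×10¹² K⁴.

T ≈ 1450 K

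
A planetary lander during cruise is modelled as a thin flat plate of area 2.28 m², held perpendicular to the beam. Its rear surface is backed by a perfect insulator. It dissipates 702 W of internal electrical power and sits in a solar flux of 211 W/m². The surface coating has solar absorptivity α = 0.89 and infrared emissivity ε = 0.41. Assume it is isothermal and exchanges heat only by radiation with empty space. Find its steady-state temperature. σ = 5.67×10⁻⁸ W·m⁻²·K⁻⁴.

T ≈ 382 K

At steady state, absorbed solar power + internal power = radiated power.
Absorbed: α·S·A_cross = 0.89·211·2.280 = 428.2 W (cross-section A).
Total input = 428.2 + 702 = 1130 W.
Radiated: εσ·A_surf·T⁴ with A_surf = A = 2.280 m².
T⁴ = 1130/(0.41·5.67×10⁻⁸·2.280) = 2.132×10¹⁰ K⁴.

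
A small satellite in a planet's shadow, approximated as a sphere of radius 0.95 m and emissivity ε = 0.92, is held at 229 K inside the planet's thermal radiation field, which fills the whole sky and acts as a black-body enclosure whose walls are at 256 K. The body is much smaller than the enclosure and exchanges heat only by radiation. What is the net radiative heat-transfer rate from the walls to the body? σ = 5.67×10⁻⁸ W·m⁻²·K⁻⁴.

P_net ≈ 914 W

For a small grey body in a large enclosure: P_net = εσA(T_body⁴ − T_wall⁴).
A = 4πr² = 11.34 m²; T_body⁴ − T_wall⁴ = 2.750×10⁹ − 4.295×10⁹ = -1.545×10⁹ K⁴.
|P_net| = 0.92·5.67×10⁻⁸·11.34·1.545×10⁹.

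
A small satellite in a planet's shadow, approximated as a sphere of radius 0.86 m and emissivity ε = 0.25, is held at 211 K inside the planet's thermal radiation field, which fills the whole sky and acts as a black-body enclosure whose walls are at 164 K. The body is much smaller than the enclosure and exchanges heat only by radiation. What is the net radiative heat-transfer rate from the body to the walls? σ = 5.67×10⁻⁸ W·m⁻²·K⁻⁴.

For a small grey body in a large enclosure: P_net = εσA(T_body⁴ − T_wall⁴).
A = 4πr² = 9.294 m²; T_body⁴ − T_wall⁴ = 1.982×10⁹ − 7.234×10⁸ = 1.259×10⁹ K⁴.
|P_net| = 0.25·5.67×10⁻⁸·9.294·1.259×10⁹.

P_net ≈ 166 W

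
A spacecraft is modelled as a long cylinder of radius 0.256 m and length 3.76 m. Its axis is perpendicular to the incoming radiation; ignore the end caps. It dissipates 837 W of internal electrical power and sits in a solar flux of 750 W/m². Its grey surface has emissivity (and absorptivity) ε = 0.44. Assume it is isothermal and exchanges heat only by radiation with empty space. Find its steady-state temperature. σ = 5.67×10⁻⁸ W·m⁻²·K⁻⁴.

T ≈ 314 K

At steady state, absorbed solar power + internal power = radiated power.
Absorbed: α·S·A_cross = 0.44·750·1.925 = 635.3 W (cross-section 2rL).
Total input = 635.3 + 837 = 1472 W.
Radiated: εσ·A_surf·T⁴ with A_surf = 2πrL = 6.048 m².
T⁴ = 1472/(0.44·5.67×10⁻⁸·6.048) = 9.758×10⁹ K⁴.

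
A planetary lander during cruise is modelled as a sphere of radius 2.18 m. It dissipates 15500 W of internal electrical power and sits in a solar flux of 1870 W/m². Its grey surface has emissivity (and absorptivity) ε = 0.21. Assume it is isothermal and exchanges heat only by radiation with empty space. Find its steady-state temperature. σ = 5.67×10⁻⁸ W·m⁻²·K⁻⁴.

T ≈ 416 K

At steady state, absorbed solar power + internal power = radiated power.
Absorbed: α·S·A_cross = 0.21·1870·14.93 = 5863 W (cross-section πr²).
Total input = 5863 + 15500 = 21360 W.
Radiated: εσ·A_surf·T⁴ with A_surf = 4πr² = 59.72 m².
T⁴ = 21360/(0.21·5.67×10⁻⁸·59.72) = 3.004×10¹⁰ K⁴.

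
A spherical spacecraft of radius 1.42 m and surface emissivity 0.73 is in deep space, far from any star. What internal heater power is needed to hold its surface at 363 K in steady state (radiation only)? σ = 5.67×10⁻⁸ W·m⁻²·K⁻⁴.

P ≈ 18200 W

P = εσ·4πr²·T⁴.
4πr² = 25.34 m²; T⁴ = 1.736×10¹⁰ K⁴.
P = 0.73·5.67×10⁻⁸·25.34·1.736×10¹⁰.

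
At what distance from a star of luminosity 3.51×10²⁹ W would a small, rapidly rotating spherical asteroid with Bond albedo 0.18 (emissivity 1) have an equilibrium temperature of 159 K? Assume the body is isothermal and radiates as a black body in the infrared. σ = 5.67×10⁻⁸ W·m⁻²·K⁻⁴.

For an isothermal black-emitting sphere, (1−a)S·πr² = σ·4πr²·T⁴ ⇒ S = 4σT⁴/(1−a).
S = 4·5.67×10⁻⁸·(159)⁴/0.820 = 176.8 W/m².
Flux falls as S = L/(4πd²), so d = √(L/(4πS)) = √(3.51×10²⁹/(4π·176.8)).

d ≈ 1.26×10¹³ m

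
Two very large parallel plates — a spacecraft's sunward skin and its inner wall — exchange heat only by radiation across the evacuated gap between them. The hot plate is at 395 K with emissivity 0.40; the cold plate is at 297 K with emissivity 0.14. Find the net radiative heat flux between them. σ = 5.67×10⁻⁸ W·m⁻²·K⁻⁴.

For two infinite grey parallel plates, q = σ(T₁⁴ − T₂⁴)/(1/ε₁ + 1/ε₂ − 1).
T₁⁴ − T₂⁴ = 2.434×10¹⁰ − 7.781×10⁹ = 1.656×10¹⁰ K⁴.
1/ε₁ + 1/ε₂ − 1 = 2.500 + 7.143 − 1 = 8.643.
q = 5.67×10⁻⁸ × 1.656×10¹⁰ / 8.643.

q ≈ 109 W/m²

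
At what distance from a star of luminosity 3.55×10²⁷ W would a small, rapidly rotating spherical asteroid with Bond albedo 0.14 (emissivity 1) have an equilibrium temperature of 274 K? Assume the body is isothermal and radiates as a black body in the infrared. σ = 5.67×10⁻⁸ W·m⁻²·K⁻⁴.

For an isothermal black-emitting sphere, (1−a)S·πr² = σ·4πr²·T⁴ ⇒ S = 4σT⁴/(1−a).
S = 4·5.67×10⁻⁸·(274)⁴/0.860 = 1486 W/m².
Flux falls as S = L/(4πd²), so d = √(L/(4πS)) = √(3.55×10²⁷/(4π·1486)).

d ≈ 4.36×10¹¹ m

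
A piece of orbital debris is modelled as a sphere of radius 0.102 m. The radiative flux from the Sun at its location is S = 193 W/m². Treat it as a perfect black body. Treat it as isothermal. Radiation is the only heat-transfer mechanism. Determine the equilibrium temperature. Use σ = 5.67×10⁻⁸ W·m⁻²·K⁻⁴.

T ≈ 171 K

At equilibrium, absorbed power = emitted power.
Absorbing cross-section = πr² = 0.03269 m²; emitting surface = 4πr² = 0.1307 m² (ratio 4).
S·A_cross = εσ·A_surf·T⁴  ⇒  T⁴ = S/(4σ).
T⁴ = 1.00·193/(4·5.67×10⁻⁸) = 8.510×10⁸ K⁴.
T = (8.510×10⁸)^(1/4).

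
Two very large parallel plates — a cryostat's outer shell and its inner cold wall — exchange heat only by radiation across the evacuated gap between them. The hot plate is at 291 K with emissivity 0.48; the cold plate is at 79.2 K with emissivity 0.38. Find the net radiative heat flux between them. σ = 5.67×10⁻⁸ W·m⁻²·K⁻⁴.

For two infinite grey parallel plates, q = σ(T₁⁴ − T₂⁴)/(1/ε₁ + 1/ε₂ − 1).
T₁⁴ − T₂⁴ = 7.171×10⁹ − 3.935×10⁷ = 7.132×10⁹ K⁴.
1/ε₁ + 1/ε₂ − 1 = 2.083 + 2.632 − 1 = 3.715.
q = 5.67×10⁻⁸ × 7.132×10⁹ / 3.715.

q ≈ 109 W/m²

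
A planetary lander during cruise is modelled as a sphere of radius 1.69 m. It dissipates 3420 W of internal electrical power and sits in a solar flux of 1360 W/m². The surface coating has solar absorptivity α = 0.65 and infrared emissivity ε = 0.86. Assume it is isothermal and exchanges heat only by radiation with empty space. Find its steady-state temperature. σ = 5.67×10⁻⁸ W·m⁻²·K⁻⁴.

At steady state, absorbed solar power + internal power = radiated power.
Absorbed: α·S·A_cross = 0.65·1360·8.973 = 7932 W (cross-section πr²).
Total input = 7932 + 3420 = 11350 W.
Radiated: εσ·A_surf·T⁴ with A_surf = 4πr² = 35.89 m².
T⁴ = 11350/(0.86·5.67×10⁻⁸·35.89) = 6.486×10⁹ K⁴.

T ≈ 284 K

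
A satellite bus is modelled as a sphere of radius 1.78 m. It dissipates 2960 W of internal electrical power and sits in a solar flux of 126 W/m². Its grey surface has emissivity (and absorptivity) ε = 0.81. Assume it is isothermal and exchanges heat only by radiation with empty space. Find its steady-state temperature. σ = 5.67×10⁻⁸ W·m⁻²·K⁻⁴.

T ≈ 216 K

At steady state, absorbed solar power + internal power = radiated power.
Absorbed: α·S·A_cross = 0.81·126·9.954 = 1016 W (cross-section πr²).
Total input = 1016 + 2960 = 3976 W.
Radiated: εσ·A_surf·T⁴ with A_surf = 4πr² = 39.82 m².
T⁴ = 3976/(0.81·5.67×10⁻⁸·39.82) = 2.174×10⁹ K⁴.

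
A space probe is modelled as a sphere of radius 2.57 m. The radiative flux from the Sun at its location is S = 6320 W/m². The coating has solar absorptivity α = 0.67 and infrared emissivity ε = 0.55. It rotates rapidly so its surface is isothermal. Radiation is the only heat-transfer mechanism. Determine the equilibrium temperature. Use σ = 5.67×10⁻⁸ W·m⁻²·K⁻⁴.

T ≈ 429 K

At equilibrium, absorbed power = emitted power.
Absorbing cross-section = πr² = 20.75 m²; emitting surface = 4πr² = 83.00 m² (ratio 4).
αS·A_cross = εσ·A_surf·T⁴  ⇒  T⁴ = αS/(ε·4σ).
T⁴ = 0.670·6320/(0.55·4·5.67×10⁻⁸) = 3.395×10¹⁰ K⁴.
T = (3.395×10¹⁰)^(1/4).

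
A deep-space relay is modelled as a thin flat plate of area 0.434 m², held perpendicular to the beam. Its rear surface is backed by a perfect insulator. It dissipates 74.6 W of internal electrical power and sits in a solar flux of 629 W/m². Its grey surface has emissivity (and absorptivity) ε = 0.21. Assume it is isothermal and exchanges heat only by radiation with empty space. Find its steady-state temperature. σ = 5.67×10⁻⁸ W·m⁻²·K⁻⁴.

T ≈ 400 K

At steady state, absorbed solar power + internal power = radiated power.
Absorbed: α·S·A_cross = 0.21·629·0.4340 = 57.33 W (cross-section A).
Total input = 57.33 + 74.6 = 131.9 W.
Radiated: εσ·A_surf·T⁴ with A_surf = A = 0.4340 m².
T⁴ = 131.9/(0.21·5.67×10⁻⁸·0.4340) = 2.553×10¹⁰ K⁴.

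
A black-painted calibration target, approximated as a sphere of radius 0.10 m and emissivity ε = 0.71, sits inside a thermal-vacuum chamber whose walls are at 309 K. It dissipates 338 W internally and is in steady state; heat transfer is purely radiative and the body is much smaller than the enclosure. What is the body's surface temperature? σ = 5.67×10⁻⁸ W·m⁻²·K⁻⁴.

For a small grey body in a large enclosure, net radiated power = εσA(T⁴ − T_w⁴).
Steady state: P = εσA(T⁴ − T_w⁴) with A = 4πr² = 0.1257 m².
T⁴ = P/(εσA) + T_w⁴ = 338/(0.71·5.67×10⁻⁸·0.1257) + (309)⁴
    = 6.681×10¹⁰ + 9.117×10⁹ = 7.593×10¹⁰ K⁴.

T ≈ 525 K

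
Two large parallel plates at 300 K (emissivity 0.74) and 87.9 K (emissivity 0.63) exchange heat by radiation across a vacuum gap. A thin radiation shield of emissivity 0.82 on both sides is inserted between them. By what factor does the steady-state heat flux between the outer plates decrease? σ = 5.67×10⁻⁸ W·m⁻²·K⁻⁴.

Without shield: q₀ = σΔ(T⁴)/(1/ε₁+1/ε₂−1) with denominator 1.939.
With shield the two gaps are in series; the resistances add: (1/ε₁+1/ε_s−1)+(1/ε_s+1/ε₂−1) = 1.571+1.807 = 3.378.
Heat-flux ratio q₀/q = 3.378/1.939.

factor ≈ 1.74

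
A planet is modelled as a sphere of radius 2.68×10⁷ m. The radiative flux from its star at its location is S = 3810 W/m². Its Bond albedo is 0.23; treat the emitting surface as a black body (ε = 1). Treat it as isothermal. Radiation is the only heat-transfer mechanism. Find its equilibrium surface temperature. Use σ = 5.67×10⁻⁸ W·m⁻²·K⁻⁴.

T ≈ 337 K

At equilibrium, absorbed power = emitted power.
Absorbing cross-section = πr² = 2.256×10¹⁵ m²; emitting surface = 4πr² = 9.026×10¹⁵ m² (ratio 4).
(1−a)S·A_cross = εσ·A_surf·T⁴  ⇒  T⁴ = (1−a)S/(4σ).
T⁴ = 0.770·3810/(4·5.67×10⁻⁸) = 1.294×10¹⁰ K⁴.
T = (1.294×10¹⁰)^(1/4).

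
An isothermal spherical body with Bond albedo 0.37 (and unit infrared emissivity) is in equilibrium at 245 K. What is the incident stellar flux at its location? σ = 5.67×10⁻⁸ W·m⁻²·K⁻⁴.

S ≈ 1300 W/m²

(1−a)S·πr² = σ·4πr²·T⁴ ⇒ S = 4σT⁴/(1−a).
S = 4·5.67×10⁻⁸·3.603×10⁹/0.630.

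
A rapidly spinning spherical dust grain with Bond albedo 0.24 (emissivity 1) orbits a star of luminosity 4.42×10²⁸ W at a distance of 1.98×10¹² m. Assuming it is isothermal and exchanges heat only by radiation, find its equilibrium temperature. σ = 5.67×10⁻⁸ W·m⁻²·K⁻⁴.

T ≈ 234 K

First find the stellar flux at distance d: S = L/(4πd²) = 4.42×10²⁸/(4π·(1.98×10¹²)²) = 897.2 W/m².
For an isothermal sphere, absorbed (1−a)S·πr² = emitted σ·4πr²·T⁴, so T⁴ = (1−a)S/(4σ).
T⁴ = 0.760·897.2/(4·5.67×10⁻⁸) = 3.006×10⁹ K⁴.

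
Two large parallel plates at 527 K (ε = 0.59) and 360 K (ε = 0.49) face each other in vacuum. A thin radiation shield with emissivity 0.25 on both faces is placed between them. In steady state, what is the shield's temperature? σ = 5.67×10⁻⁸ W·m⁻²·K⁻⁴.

T_s ≈ 468 K

In steady state the net flux on the hot side equals that on the cold side.
σ(T₁⁴−T_s⁴)/D₁ = σ(T_s⁴−T₂⁴)/D₂, with D₁ = 1/ε₁+1/ε_s−1 = 4.695, D₂ = 1/ε_s+1/ε₂−1 = 5.041.
Solve for T_s⁴: T_s⁴ = (D₂·T₁⁴ + D₁·T₂⁴)/(D₁+D₂) = 4.804×10¹⁰ K⁴.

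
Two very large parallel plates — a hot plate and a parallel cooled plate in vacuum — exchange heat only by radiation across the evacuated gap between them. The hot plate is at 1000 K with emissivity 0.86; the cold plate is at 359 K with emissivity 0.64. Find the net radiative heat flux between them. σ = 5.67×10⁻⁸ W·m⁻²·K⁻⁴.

For two infinite grey parallel plates, q = σ(T₁⁴ − T₂⁴)/(1/ε₁ + 1/ε₂ − 1).
T₁⁴ − T₂⁴ = 1.000×10¹² − 1.661×10¹⁰ = 9.834×10¹¹ K⁴.
1/ε₁ + 1/ε₂ − 1 = 1.163 + 1.562 − 1 = 1.725.
q = 5.67×10⁻⁸ × 9.834×10¹¹ / 1.725.

q ≈ 32300 W/m²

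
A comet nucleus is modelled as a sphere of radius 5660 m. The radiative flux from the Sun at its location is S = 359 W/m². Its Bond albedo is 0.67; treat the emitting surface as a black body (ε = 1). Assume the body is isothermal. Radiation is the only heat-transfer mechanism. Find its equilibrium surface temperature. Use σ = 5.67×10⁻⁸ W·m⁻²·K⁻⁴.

T ≈ 151 K

At equilibrium, absorbed power = emitted power.
Absorbing cross-section = πr² = 1.006×10⁸ m²; emitting surface = 4πr² = 4.026×10⁸ m² (ratio 4).
(1−a)S·A_cross = εσ·A_surf·T⁴  ⇒  T⁴ = (1−a)S/(4σ).
T⁴ = 0.330·359/(4·5.67×10⁻⁸) = 5.224×10⁸ K⁴.
T = (5.224×10⁸)^(1/4).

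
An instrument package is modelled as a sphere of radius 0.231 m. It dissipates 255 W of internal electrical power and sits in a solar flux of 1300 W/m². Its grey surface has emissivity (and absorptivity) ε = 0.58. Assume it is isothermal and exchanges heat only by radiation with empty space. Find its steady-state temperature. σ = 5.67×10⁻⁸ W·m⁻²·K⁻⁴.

T ≈ 363 K

At steady state, absorbed solar power + internal power = radiated power.
Absorbed: α·S·A_cross = 0.58·1300·0.1676 = 126.4 W (cross-section πr²).
Total input = 126.4 + 255 = 381.4 W.
Radiated: εσ·A_surf·T⁴ with A_surf = 4πr² = 0.6706 m².
T⁴ = 381.4/(0.58·5.67×10⁻⁸·0.6706) = 1.730×10¹⁰ K⁴.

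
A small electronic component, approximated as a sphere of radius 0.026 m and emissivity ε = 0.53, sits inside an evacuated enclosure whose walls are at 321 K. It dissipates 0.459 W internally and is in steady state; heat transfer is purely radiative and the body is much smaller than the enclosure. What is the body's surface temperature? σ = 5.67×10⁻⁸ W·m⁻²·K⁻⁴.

T ≈ 334 K

For a small grey body in a large enclosure, net radiated power = εσA(T⁴ − T_w⁴).
Steady state: P = εσA(T⁴ − T_w⁴) with A = 4πr² = 0.008495 m².
T⁴ = P/(εσA) + T_w⁴ = 0.459/(0.53·5.67×10⁻⁸·0.008495) + (321)⁴
    = 1.798×10⁹ + 1.062×10¹⁰ = 1.242×10¹⁰ K⁴.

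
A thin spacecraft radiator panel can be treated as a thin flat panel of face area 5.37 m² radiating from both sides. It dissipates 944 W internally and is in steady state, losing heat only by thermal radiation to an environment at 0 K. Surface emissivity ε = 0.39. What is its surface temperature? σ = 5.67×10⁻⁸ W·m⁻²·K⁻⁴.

T ≈ 251 K

Steady state: internal power = radiated power, P = εσA T⁴.
Radiating area A = 2·5.37 = 10.74 m².
T⁴ = P/(εσA) = 944/(0.39·5.67×10⁻⁸·10.74) = 3.975×10⁹ K⁴.
T = (3.975×10⁹)^(1/4).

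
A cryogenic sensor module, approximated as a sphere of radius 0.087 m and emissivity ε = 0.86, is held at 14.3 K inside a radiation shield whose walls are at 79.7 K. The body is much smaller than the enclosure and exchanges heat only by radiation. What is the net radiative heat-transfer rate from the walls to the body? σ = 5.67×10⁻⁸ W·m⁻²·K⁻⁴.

P_net ≈ 0.187 W

For a small grey body in a large enclosure: P_net = εσA(T_body⁴ − T_wall⁴).
A = 4πr² = 0.09511 m²; T_body⁴ − T_wall⁴ = 41820 − 4.035×10⁷ = -4.031×10⁷ K⁴.
|P_net| = 0.86·5.67×10⁻⁸·0.09511·4.031×10⁷.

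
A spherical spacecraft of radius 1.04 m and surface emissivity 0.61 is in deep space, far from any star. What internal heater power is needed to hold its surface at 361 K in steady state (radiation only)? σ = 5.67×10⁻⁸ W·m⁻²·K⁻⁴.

P ≈ 7980 W

P = εσ·4πr²·T⁴.
4πr² = 13.59 m²; T⁴ = 1.698×10¹⁰ K⁴.
P = 0.61·5.67×10⁻⁸·13.59·1.698×10¹⁰.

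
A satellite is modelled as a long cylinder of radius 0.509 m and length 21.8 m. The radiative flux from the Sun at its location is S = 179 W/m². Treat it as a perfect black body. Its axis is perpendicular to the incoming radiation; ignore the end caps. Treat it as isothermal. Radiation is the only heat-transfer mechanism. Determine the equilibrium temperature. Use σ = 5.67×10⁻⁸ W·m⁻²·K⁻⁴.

T ≈ 178 K

At equilibrium, absorbed power = emitted power.
Absorbing cross-section = 2rL = 22.19 m²; emitting surface = 2πrL = 69.72 m² (ratio π).
S·A_cross = εσ·A_surf·T⁴  ⇒  T⁴ = S/(πσ).
T⁴ = 1.00·179/(π·5.67×10⁻⁸) = 1.005×10⁹ K⁴.
T = (1.005×10⁹)^(1/4).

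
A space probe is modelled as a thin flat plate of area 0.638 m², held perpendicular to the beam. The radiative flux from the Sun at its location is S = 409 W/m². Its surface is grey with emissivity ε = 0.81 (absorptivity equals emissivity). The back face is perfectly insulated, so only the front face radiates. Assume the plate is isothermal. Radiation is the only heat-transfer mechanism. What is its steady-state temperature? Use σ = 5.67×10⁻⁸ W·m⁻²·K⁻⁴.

T ≈ 291 K

At equilibrium, absorbed power = emitted power.
Absorbing cross-section = A = 0.6380 m²; emitting surface = A = 0.6380 m² (ratio 1).
εS·A_cross = εσ·A_surf·T⁴  ⇒  T⁴ = S/(1σ)   (ε cancels).
T⁴ = 409/(1·5.67×10⁻⁸) = 7.213×10⁹ K⁴.
T = (7.213×10⁹)^(1/4).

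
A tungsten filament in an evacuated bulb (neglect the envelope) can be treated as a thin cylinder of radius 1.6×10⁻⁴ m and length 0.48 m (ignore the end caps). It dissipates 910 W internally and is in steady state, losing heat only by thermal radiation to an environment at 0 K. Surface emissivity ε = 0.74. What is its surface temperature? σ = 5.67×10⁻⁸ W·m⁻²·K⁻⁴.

Steady state: internal power = radiated power, P = εσA T⁴.
Radiating area A = 2πrL = 4.825×10⁻⁴ m².
T⁴ = P/(εσA) = 910/(0.74·5.67×10⁻⁸·4.825×10⁻⁴) = 4.495×10¹³ K⁴.
T = (4.495×10¹³)^(1/4).

T ≈ 2590 K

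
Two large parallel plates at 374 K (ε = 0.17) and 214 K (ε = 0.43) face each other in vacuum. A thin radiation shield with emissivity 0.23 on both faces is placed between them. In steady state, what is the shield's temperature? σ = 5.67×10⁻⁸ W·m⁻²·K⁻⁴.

T_s ≈ 306 K

In steady state the net flux on the hot side equals that on the cold side.
σ(T₁⁴−T_s⁴)/D₁ = σ(T_s⁴−T₂⁴)/D₂, with D₁ = 1/ε₁+1/ε_s−1 = 9.230, D₂ = 1/ε_s+1/ε₂−1 = 5.673.
Solve for T_s⁴: T_s⁴ = (D₂·T₁⁴ + D₁·T₂⁴)/(D₁+D₂) = 8.747×10⁹ K⁴.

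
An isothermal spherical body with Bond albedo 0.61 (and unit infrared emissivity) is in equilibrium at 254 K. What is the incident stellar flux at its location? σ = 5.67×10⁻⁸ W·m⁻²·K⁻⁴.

(1−a)S·πr² = σ·4πr²·T⁴ ⇒ S = 4σT⁴/(1−a).
S = 4·5.67×10⁻⁸·4.162×10⁹/0.390.

S ≈ 2420 W/m²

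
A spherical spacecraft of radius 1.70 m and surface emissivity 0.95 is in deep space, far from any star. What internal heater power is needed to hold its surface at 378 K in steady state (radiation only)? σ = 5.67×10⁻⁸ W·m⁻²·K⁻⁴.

P ≈ 39900 W

P = εσ·4πr²·T⁴.
4πr² = 36.32 m²; T⁴ = 2.042×10¹⁰ K⁴.
P = 0.95·5.67×10⁻⁸·36.32·2.042×10¹⁰.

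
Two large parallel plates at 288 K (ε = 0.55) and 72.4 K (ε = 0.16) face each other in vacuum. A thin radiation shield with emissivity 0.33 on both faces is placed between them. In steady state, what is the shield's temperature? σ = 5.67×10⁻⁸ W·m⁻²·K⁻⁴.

In steady state the net flux on the hot side equals that on the cold side.
σ(T₁⁴−T_s⁴)/D₁ = σ(T_s⁴−T₂⁴)/D₂, with D₁ = 1/ε₁+1/ε_s−1 = 3.848, D₂ = 1/ε_s+1/ε₂−1 = 8.280.
Solve for T_s⁴: T_s⁴ = (D₂·T₁⁴ + D₁·T₂⁴)/(D₁+D₂) = 4.705×10⁹ K⁴.

T_s ≈ 262 K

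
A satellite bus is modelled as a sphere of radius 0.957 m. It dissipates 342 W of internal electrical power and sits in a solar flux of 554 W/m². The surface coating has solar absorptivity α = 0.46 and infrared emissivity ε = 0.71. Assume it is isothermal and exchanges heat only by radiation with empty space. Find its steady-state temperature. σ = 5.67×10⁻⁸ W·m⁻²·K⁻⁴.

At steady state, absorbed solar power + internal power = radiated power.
Absorbed: α·S·A_cross = 0.46·554·2.877 = 733.2 W (cross-section πr²).
Total input = 733.2 + 342 = 1075 W.
Radiated: εσ·A_surf·T⁴ with A_surf = 4πr² = 11.51 m².
T⁴ = 1075/(0.71·5.67×10⁻⁸·11.51) = 2.321×10⁹ K⁴.

T ≈ 219 K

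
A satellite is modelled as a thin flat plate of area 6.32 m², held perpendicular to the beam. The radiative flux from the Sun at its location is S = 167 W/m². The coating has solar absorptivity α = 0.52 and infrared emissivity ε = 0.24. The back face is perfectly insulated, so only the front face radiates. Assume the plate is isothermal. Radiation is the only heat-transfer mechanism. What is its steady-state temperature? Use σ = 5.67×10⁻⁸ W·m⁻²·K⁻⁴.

At equilibrium, absorbed power = emitted power.
Absorbing cross-section = A = 6.320 m²; emitting surface = A = 6.320 m² (ratio 1).
αS·A_cross = εσ·A_surf·T⁴  ⇒  T⁴ = αS/(ε·1σ).
T⁴ = 0.520·167/(0.24·1·5.67×10⁻⁸) = 6.382×10⁹ K⁴.
T = (6.382×10⁹)^(1/4).

T ≈ 283 K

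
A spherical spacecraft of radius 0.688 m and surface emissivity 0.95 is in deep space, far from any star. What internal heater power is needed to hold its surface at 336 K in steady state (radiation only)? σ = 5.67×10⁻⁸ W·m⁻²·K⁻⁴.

P ≈ 4080 W

P = εσ·4πr²·T⁴.
4πr² = 5.948 m²; T⁴ = 1.275×10¹⁰ K⁴.
P = 0.95·5.67×10⁻⁸·5.948·1.275×10¹⁰.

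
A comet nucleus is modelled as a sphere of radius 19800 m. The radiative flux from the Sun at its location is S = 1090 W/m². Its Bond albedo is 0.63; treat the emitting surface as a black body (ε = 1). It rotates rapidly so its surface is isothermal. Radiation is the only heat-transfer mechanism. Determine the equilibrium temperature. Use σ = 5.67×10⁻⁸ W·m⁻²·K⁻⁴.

At equilibrium, absorbed power = emitted power.
Absorbing cross-section = πr² = 1.232×10⁹ m²; emitting surface = 4πr² = 4.927×10⁹ m² (ratio 4).
(1−a)S·A_cross = εσ·A_surf·T⁴  ⇒  T⁴ = (1−a)S/(4σ).
T⁴ = 0.370·1090/(4·5.67×10⁻⁸) = 1.778×10⁹ K⁴.
T = (1.778×10⁹)^(1/4).

T ≈ 205 K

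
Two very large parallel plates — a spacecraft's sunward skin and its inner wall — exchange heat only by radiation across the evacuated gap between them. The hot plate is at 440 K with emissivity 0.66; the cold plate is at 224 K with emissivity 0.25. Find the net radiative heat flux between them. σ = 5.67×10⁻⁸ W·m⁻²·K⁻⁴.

For two infinite grey parallel plates, q = σ(T₁⁴ − T₂⁴)/(1/ε₁ + 1/ε₂ − 1).
T₁⁴ − T₂⁴ = 3.748×10¹⁰ − 2.518×10⁹ = 3.496×10¹⁰ K⁴.
1/ε₁ + 1/ε₂ − 1 = 1.515 + 4.000 − 1 = 4.515.
q = 5.67×10⁻⁸ × 3.496×10¹⁰ / 4.515.

q ≈ 439 W/m²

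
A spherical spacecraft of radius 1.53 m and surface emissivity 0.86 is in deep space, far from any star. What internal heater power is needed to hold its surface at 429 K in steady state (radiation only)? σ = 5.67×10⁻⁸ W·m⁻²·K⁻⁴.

P = εσ·4πr²·T⁴.
4πr² = 29.42 m²; T⁴ = 3.387×10¹⁰ K⁴.
P = 0.86·5.67×10⁻⁸·29.42·3.387×10¹⁰.

P ≈ 48600 W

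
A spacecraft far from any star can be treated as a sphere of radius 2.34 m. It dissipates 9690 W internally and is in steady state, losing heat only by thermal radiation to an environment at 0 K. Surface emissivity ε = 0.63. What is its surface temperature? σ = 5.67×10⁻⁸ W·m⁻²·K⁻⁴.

Steady state: internal power = radiated power, P = εσA T⁴.
Radiating area A = 4πr² = 68.81 m².
T⁴ = P/(εσA) = 9690/(0.63·5.67×10⁻⁸·68.81) = 3.942×10⁹ K⁴.
T = (3.942×10⁹)^(1/4).

T ≈ 251 K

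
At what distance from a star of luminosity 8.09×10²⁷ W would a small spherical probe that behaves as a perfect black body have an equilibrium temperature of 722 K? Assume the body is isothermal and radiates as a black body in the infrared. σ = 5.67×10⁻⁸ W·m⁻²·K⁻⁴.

For an isothermal black-emitting sphere, (1−a)S·πr² = σ·4πr²·T⁴ ⇒ S = 4σT⁴/(1−a).
S = 4·5.67×10⁻⁸·(722)⁴/1.00 = 61630 W/m².
Flux falls as S = L/(4πd²), so d = √(L/(4πS)) = √(8.09×10²⁷/(4π·61630)).

d ≈ 1.02×10¹¹ m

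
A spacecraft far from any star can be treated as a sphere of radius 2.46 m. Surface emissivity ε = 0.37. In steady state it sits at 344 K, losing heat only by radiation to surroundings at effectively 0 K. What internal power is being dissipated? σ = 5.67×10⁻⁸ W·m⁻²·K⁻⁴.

P ≈ 22300 W

Steady state: P = εσA T⁴.
A = 4πr² = 76.05 m²; T⁴ = (344)⁴ = 1.400×10¹⁰ K⁴.
P = 0.37 × 5.67×10⁻⁸ × 76.05 × 1.400×10¹⁰.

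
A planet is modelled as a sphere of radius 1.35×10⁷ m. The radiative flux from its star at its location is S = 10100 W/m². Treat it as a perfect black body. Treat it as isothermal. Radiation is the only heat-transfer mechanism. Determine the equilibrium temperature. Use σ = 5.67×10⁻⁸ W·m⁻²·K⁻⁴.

At equilibrium, absorbed power = emitted power.
Absorbing cross-section = πr² = 5.726×10¹⁴ m²; emitting surface = 4πr² = 2.290×10¹⁵ m² (ratio 4).
S·A_cross = εσ·A_surf·T⁴  ⇒  T⁴ = S/(4σ).
T⁴ = 1.00·10100/(4·5.67×10⁻⁸) = 4.453×10¹⁰ K⁴.
T = (4.453×10¹⁰)^(1/4).

T ≈ 459 K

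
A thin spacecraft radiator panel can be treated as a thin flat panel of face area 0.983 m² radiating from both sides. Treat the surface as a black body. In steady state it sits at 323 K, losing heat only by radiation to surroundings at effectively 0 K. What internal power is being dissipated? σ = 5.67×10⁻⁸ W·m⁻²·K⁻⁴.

Steady state: P = εσA T⁴.
A = 2·0.983 = 1.966 m²; T⁴ = (323)⁴ = 1.088×10¹⁰ K⁴.
P = 1.0 × 5.67×10⁻⁸ × 1.966 × 1.088×10¹⁰.

P ≈ 1210 W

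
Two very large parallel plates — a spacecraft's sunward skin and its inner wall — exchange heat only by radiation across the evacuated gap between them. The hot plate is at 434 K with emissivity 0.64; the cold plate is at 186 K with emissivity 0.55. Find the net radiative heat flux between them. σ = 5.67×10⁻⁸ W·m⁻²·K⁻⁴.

q ≈ 816 W/m²

For two infinite grey parallel plates, q = σ(T₁⁴ − T₂⁴)/(1/ε₁ + 1/ε₂ − 1).
T₁⁴ − T₂⁴ = 3.548×10¹⁰ − 1.197×10⁹ = 3.428×10¹⁰ K⁴.
1/ε₁ + 1/ε₂ − 1 = 1.562 + 1.818 − 1 = 2.381.
q = 5.67×10⁻⁸ × 3.428×10¹⁰ / 2.381.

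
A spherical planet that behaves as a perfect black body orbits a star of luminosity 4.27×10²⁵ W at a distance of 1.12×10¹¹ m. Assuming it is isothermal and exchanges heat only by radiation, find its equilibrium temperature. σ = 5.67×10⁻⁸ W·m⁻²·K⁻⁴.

First find the stellar flux at distance d: S = L/(4πd²) = 4.27×10²⁵/(4π·(1.12×10¹¹)²) = 270.9 W/m².
For an isothermal sphere, absorbed (1−a)S·πr² = emitted σ·4πr²·T⁴, so T⁴ = (1−a)S/(4σ).
T⁴ = 1.00·270.9/(4·5.67×10⁻⁸) = 1.194×10⁹ K⁴.

T ≈ 186 K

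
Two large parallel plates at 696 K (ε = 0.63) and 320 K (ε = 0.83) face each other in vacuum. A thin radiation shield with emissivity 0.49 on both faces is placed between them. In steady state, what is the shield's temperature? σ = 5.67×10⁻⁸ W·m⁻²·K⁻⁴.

T_s ≈ 581 K

In steady state the net flux on the hot side equals that on the cold side.
σ(T₁⁴−T_s⁴)/D₁ = σ(T_s⁴−T₂⁴)/D₂, with D₁ = 1/ε₁+1/ε_s−1 = 2.628, D₂ = 1/ε_s+1/ε₂−1 = 2.246.
Solve for T_s⁴: T_s⁴ = (D₂·T₁⁴ + D₁·T₂⁴)/(D₁+D₂) = 1.138×10¹¹ K⁴.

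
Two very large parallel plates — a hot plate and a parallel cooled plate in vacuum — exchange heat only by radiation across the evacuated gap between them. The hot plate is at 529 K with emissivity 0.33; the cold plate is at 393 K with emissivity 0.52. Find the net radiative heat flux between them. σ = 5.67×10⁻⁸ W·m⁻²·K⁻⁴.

For two infinite grey parallel plates, q = σ(T₁⁴ − T₂⁴)/(1/ε₁ + 1/ε₂ − 1).
T₁⁴ − T₂⁴ = 7.831×10¹⁰ − 2.385×10¹⁰ = 5.446×10¹⁰ K⁴.
1/ε₁ + 1/ε₂ − 1 = 3.030 + 1.923 − 1 = 3.953.
q = 5.67×10⁻⁸ × 5.446×10¹⁰ / 3.953.

q ≈ 781 W/m²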